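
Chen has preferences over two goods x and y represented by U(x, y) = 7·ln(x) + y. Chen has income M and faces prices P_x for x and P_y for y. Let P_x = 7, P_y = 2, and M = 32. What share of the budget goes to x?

MU_x = 7/x, MU_y = 1. Tangency: 7/x = P_x/P_y.
So x*(P_x,P_y) = 7·P_y/P_x, independent of income; and y* = (M − 7·P_y)/P_y.
At the given prices: x* = 7·2/7 = 2, and y* = 9.
Expenditure on x: 7·2 = 14; share = 0.4375.

share on x = 0.4375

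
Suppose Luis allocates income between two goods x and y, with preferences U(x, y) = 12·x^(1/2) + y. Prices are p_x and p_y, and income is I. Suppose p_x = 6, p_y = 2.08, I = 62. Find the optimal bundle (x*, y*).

x* = 4.3264, y* = 17.3277

Thus x* = (6·p_y/p_x)² — independent of I — with the rest of income spent on y.
Plugging in: x* = (6·2.08/6)² = 4.3264, y* = 17.3277.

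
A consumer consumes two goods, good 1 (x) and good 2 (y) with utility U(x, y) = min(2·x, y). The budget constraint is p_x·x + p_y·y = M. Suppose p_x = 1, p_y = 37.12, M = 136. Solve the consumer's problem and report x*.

With perfect complements, no substitution: consume in ratio x:y = 1:2.
Budget: p_x·x + p_y·2·x = M, so (p_x + 2·p_y)·x = M.
Demand: x*(p_x,p_y,M) = M/(p_x + 2·p_y), y* = 2·M/(p_x + 2·p_y).
Here 1 + 2·37.12 = 75.24, giving x* = 1.8075.

x* = 1.8075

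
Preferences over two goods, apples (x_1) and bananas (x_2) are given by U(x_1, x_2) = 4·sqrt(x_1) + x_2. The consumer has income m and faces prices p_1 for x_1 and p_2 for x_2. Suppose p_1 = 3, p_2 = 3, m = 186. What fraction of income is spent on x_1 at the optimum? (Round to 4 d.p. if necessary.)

share on x_1 = 0.0645

Thus x_1* = (2·p_2/p_1)² — independent of m — with the rest of income spent on x_2.
Plugging in: x_1* = (2·3/3)² = 4, x_2* = 58.
Expenditure on x_1: 3·4 = 12; share = 0.0645.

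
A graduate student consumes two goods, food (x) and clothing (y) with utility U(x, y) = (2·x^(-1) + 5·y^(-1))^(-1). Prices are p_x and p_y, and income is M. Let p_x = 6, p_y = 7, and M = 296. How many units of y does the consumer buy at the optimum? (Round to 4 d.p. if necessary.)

y* = 26.6696

MU_x ∝ 2·x^(-2), MU_y ∝ 5·y^(-2), so MRS = (2/5)·(y/x)^(2) = p_x/p_y.
Solve for the ratio: y/x = [(5/2)·p_x/p_y]^(0.5).
With the ratio pinned down, the budget gives x* = M/(p_x + p_y·(y/x)) and y* = (y/x)·x*.
Numerically y/x = 1.46385, so x* = 296/(6 + 7·1.46385) = 18.2188 and y* = 1.46385·18.2188 = 26.6696.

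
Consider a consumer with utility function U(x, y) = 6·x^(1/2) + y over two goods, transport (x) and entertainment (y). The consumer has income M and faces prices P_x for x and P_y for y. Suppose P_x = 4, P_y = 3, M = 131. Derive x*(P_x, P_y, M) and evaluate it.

x* = 5.0625

Utility is quasi-linear in y; the FOC for x is 3/√x = P_x/P_y.
Solve: √x = 3·P_y/P_x, so x*(P_x,P_y) = (3·P_y/P_x)², and y* = (M − P_x·x*)/P_y.
Plugging in: x* = (3·3/4)² = 5.0625.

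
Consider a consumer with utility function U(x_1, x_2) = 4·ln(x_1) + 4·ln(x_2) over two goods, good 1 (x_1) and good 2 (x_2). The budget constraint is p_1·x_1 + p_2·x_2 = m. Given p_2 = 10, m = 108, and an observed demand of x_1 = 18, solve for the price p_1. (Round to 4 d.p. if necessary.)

Tangency: MRS = x_2/x_1 = p_1/p_2.
Rearranging, p_2·x_2 = p_1·x_1. Substituting into the budget gives p_1·x_1·(1 + 1) = m.
Demand: x_1*(p_1,p_2,m) = 0.5·m/p_1 and x_2* = 0.5·m/p_2.
Set x_1* = 18 in the demand function and solve for p_1: p_1 = 3.

p_1 = 3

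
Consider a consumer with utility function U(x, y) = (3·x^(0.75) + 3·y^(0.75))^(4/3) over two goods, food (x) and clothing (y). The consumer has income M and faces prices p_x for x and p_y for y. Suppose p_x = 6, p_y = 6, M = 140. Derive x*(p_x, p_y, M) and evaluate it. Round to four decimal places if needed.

x* = 11.6667

MRS = MU_x/MU_y = (y/x)^(0.25). Set equal to p_x/p_y.
Solve for the ratio: y/x = [p_x/p_y]^(4).
Substitute y = (y/x)·x into the budget: x* = M/(p_x + p_y·(y/x)).
Numerically y/x = 1, so x* = 140/(6 + 6·1) = 11.6667.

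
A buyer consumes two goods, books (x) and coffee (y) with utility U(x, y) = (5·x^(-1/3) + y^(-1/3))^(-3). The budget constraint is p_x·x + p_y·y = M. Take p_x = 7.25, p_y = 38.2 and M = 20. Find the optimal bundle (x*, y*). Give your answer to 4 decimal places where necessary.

MRS = MU_x/MU_y = 5·(y/x)^(4/3). Set equal to p_x/p_y.
Solve for the ratio: y/x = [(1/5)·p_x/p_y]^(0.75).
With the ratio pinned down, the budget gives x* = M/(p_x + p_y·(y/x)) and y* = (y/x)·x*.
Numerically y/x = 0.085996, so x* = 20/(7.25 + 38.2·0.085996) = 1.8984 and y* = 0.085996·1.8984 = 0.1633.

x* = 1.8984, y* = 0.1633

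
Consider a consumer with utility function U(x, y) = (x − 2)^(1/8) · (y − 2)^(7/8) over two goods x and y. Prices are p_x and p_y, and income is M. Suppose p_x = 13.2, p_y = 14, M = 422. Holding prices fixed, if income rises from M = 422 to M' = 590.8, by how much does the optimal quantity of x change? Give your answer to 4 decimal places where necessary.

Δx* = 1.5985

Let x' = x−2, y' = y−2. MRS = (1/7)·y'/x' = p_x/p_y.
After buying the subsistence bundle (2, 2), a share 0.125 of the remaining income goes to x: x* = 2 + 0.125·(M − 2p_x − 2p_y)/p_x.
Discretionary income = 422 − 2·13.2 − 2·14 = 367.6; x* = 2 + 0.125·367.6/13.2 = 5.4811.
At M' = 590.8: x* = 7.0795. Change: 7.0795 − 5.4811 = 1.5985.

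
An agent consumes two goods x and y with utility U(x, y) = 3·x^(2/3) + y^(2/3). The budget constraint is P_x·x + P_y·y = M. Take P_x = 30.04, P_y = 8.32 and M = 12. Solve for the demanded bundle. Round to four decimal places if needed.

Numerically y/x = 1.743276, so x* = 12/(30.04 + 8.32·1.743276) = 0.2694 and y* = 1.743276·0.2694 = 0.4696.

x* = 0.2694, y* = 0.4696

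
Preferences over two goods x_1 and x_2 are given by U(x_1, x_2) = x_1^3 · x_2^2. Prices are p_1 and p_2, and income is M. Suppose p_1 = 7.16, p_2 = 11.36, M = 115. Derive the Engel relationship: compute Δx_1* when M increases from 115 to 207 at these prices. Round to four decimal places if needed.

Tangency: MRS = (3/2)·x_2/x_1 = p_1/p_2.
So 3·p_2·x_2 = 2·p_1·x_1; combined with the budget, a share 0.6 of income goes to x_1.
Demand: x_1*(p_1,p_2,M) = 0.6·M/p_1 and x_2* = 0.4·M/p_2.
At p_1=7.16, p_2=11.36, M=115: x_1* = 0.6·115/7.16 = 9.6369.
At M' = 207: x_1* = 17.3464. Change: 17.3464 − 9.6369 = 7.7095.

Δx_1* = 7.7095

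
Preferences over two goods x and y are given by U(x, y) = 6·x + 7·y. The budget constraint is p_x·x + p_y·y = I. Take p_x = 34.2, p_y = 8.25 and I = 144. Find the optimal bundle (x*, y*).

x* = 0, y* = 17.4545

Linear utility — the consumer picks whichever good has higher MU/price: 6/34.2 = 0.1754 vs 7/8.25 = 0.8485.
y gives more utility per dollar, so spend all income on y: y* = I/p_y, x* = 0.
Numerically: x* = 0, y* = 17.4545.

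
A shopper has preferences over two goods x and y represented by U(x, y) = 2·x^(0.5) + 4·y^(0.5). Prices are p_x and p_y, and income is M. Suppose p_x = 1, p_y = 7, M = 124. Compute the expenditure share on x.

share on x = 0.6364

With the ratio pinned down, the budget gives x* = M/(p_x + p_y·(y/x)) and y* = (y/x)·x*.
Numerically y/x = 0.081633, so x* = 124/(1 + 7·0.081633) = 78.9091 and y* = 0.081633·78.9091 = 6.4416.
Expenditure on x: 1·78.9091 = 78.9091; share = 0.6364.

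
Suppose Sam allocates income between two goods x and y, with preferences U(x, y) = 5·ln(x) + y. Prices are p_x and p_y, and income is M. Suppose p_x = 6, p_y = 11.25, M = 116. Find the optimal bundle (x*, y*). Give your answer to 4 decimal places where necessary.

x* = 9.375, y* = 5.3111

Set MRS = p_x/p_y: (5/x)/1 = p_x/p_y.
So x*(p_x,p_y) = 5·p_y/p_x, independent of income; and y* = (M − 5·p_y)/p_y.
At the given prices: x* = 5·11.25/6 = 9.375, and y* = 5.3111.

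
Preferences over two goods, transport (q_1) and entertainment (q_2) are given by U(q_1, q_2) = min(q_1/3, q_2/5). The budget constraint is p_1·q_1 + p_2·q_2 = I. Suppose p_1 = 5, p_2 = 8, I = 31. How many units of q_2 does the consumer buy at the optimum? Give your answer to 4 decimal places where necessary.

With perfect complements, no substitution: consume in ratio q_1:q_2 = 3:5.
Budget: p_1·q_1 + p_2·(5/3)·q_1 = I, so (3·p_1 + 5·p_2)·q_1 = 3·I.
Demand: q_1*(p_1,p_2,I) = 3·I/(3·p_1 + 5·p_2), q_2* = 5·I/(3·p_1 + 5·p_2).
Here 3·5 + 5·8 = 55, giving q_2* = 2.8182.

q_2* = 2.8182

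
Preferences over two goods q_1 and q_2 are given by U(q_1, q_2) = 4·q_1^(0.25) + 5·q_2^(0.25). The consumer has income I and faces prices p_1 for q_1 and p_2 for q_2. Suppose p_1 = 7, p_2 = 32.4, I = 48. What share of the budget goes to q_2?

share on q_2 = 0.4469

MRS = MU_q_1/MU_q_2 = (4/5)·(q_2/q_1)^(0.75). Set equal to p_1/p_2.
Solve for the ratio: q_2/q_1 = [(5/4)·p_1/p_2]^(4/3).
With the ratio pinned down, the budget gives q_1* = I/(p_1 + p_2·(q_2/q_1)) and q_2* = (q_2/q_1)·q_1*.
Numerically q_2/q_1 = 0.174562, so q_1* = 48/(7 + 32.4·0.174562) = 3.7927 and q_2* = 0.174562·3.7927 = 0.6621.
Expenditure on q_2: 32.4·0.6621 = 21.451; share = 0.4469.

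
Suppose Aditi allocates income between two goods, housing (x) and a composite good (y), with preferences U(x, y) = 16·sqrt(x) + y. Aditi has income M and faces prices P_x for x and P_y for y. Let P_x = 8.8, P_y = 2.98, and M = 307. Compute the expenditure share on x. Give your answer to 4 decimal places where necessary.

share on x = 0.2104

Utility is quasi-linear in y; the FOC for x is 8/√x = P_x/P_y.
Solve: √x = 8·P_y/P_x, so x*(P_x,P_y) = (8·P_y/P_x)², and y* = (M − P_x·x*)/P_y.
Plugging in: x* = (8·2.98/8.8)² = 7.3392, y* = 81.3474.
Expenditure on x: 8.8·7.3392 = 64.5847; share = 0.2104.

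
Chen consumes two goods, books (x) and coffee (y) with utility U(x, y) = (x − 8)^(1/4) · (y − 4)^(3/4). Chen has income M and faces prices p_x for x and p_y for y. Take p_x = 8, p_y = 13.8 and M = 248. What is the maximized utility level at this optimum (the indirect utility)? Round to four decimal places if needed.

V = 6.0956

MRS = (1/3)·(y−4)/(x−8). Tangency with p_x/p_y gives y−4 = 3·(p_x/p_y)·(x−8).
Substituting into the budget: x* = 8 + 0.25·(M − 8·p_x − 4·p_y)/p_x, and y* = 4 + 0.75·(…)/p_y.
Discretionary income = 248 − 8·8 − 4·13.8 = 128.8; x* = 8 + 0.25·128.8/8 = 12.025; y* = 4 + 0.75·128.8/13.8 = 11.
Utility at the optimum: U(12.025, 11) = 6.0956.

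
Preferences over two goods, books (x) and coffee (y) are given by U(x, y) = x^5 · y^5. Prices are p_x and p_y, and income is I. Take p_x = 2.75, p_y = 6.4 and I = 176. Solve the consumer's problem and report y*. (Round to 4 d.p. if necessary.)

y* = 13.75

Tangency: MRS = y/x = p_x/p_y.
Rearranging, p_y·y = p_x·x. Substituting into the budget gives p_x·x·(1 + 1) = I.
Demand: x*(p_x,p_y,I) = 0.5·I/p_x and y* = 0.5·I/p_y.
At p_x=2.75, p_y=6.4, I=176: y* = 0.5·176/6.4 = 13.75.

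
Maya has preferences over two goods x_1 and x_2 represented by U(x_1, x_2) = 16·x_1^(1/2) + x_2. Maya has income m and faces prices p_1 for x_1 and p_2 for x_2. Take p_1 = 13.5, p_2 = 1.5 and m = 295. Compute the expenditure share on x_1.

share on x_1 = 0.0362

MU_x_1 = 8/√x_1, MU_x_2 = 1. Tangency: 8/√x_1 = p_1/p_2.
Thus x_1* = (8·p_2/p_1)² — independent of m — with the rest of income spent on x_2.
Plugging in: x_1* = (8·1.5/13.5)² = 0.7901, x_2* = 189.5556.
Expenditure on x_1: 13.5·0.7901 = 10.6667; share = 0.0362.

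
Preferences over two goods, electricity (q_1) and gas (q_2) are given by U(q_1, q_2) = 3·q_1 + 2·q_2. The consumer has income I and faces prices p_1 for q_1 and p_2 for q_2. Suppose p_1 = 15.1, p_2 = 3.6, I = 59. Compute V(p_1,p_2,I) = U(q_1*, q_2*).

Perfect substitutes: compare marginal utility per dollar. 3/p_1 vs 2/p_2 → 0.1987 vs 0.5556.
q_2 gives more utility per dollar, so spend all income on q_2: q_2* = I/p_2, q_1* = 0.
Numerically: q_1* = 0, q_2* = 16.3889.
Utility at the optimum: U(0, 16.3889) = 32.7778.

V = 32.7778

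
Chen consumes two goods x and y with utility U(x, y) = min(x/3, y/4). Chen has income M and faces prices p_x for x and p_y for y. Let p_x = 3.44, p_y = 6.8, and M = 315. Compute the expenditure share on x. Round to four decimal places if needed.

share on x = 0.2751

With perfect complements, no substitution: consume in ratio x:y = 3:4.
Budget: p_x·x + p_y·(4/3)·x = M, so (3·p_x + 4·p_y)·x = 3·M.
Demand: x*(p_x,p_y,M) = 3·M/(3·p_x + 4·p_y), y* = 4·M/(3·p_x + 4·p_y).
Here 3·3.44 + 4·6.8 = 37.52, giving x* = 25.1866 and y* = 33.5821.
Expenditure on x: 3.44·25.1866 = 86.6418; share = 0.2751.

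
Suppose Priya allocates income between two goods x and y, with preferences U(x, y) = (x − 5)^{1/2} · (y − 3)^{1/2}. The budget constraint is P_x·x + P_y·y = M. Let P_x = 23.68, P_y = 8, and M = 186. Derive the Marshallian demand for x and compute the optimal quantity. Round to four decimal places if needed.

Let x' = x−5, y' = y−3. MRS = y'/x' = P_x/P_y.
After buying the subsistence bundle (5, 3), a share 0.5 of the remaining income goes to x: x* = 5 + 0.5·(M − 5P_x − 3P_y)/P_x.
Discretionary income = 186 − 5·23.68 − 3·8 = 43.6; x* = 5 + 0.5·43.6/23.68 = 5.9206.

x* = 5.9206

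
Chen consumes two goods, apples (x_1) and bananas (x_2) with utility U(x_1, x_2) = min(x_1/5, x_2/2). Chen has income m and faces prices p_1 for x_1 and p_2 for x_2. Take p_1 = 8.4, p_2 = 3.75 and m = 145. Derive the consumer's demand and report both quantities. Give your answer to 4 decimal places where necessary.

With perfect complements, no substitution: consume in ratio x_1:x_2 = 5:2.
Budget: p_1·x_1 + p_2·(2/5)·x_1 = m, so (5·p_1 + 2·p_2)·x_1 = 5·m.
Demand: x_1*(p_1,p_2,m) = 5·m/(5·p_1 + 2·p_2), x_2* = 2·m/(5·p_1 + 2·p_2).
Here 5·8.4 + 2·3.75 = 49.5, giving x_1* = 14.6465 and x_2* = 5.8586.

x_1* = 14.6465, x_2* = 5.8586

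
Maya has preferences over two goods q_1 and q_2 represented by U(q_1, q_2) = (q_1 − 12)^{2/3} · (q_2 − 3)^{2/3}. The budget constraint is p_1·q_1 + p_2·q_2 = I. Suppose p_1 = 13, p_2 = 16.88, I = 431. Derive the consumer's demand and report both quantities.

MRS = (q_2−3)/(q_1−12). Tangency with p_1/p_2 gives q_2−3 = (p_1/p_2)·(q_1−12).
After buying the subsistence bundle (12, 3), a share 0.5 of the remaining income goes to q_1: q_1* = 12 + 0.5·(I − 12p_1 − 3p_2)/p_1.
Discretionary income = 431 − 12·13 − 3·16.88 = 224.36; q_1* = 12 + 0.5·224.36/13 = 20.6292; q_2* = 3 + 0.5·224.36/16.88 = 9.6457.

q_1* = 20.6292, q_2* = 9.6457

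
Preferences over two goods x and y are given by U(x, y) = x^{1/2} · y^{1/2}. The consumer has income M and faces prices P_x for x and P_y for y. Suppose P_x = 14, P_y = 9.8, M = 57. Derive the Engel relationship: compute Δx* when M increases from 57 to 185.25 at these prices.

The MRS is y/x. Set MRS = P_x/P_y.
Rearranging, P_y·y = P_x·x. Substituting into the budget gives P_x·x·(1 + 1) = M.
Demand: x*(P_x,P_y,M) = 0.5·M/P_x and y* = 0.5·M/P_y.
At P_x=14, P_y=9.8, M=57: x* = 0.5·57/14 = 2.0357.
At M' = 185.25: x* = 6.6161. Change: 6.6161 − 2.0357 = 4.5804.

Δx* = 4.5804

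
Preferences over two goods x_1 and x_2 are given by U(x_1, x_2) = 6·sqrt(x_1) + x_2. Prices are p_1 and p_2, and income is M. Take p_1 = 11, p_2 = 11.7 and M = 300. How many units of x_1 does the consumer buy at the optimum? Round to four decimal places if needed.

Set MRS = p_1/p_2: 3·x_1^(−1/2) = p_1/p_2.
Solve: √x_1 = 3·p_2/p_1, so x_1*(p_1,p_2) = (3·p_2/p_1)², and x_2* = (M − p_1·x_1*)/p_2.
Plugging in: x_1* = (3·11.7/11)² = 10.1819.

x_1* = 10.1819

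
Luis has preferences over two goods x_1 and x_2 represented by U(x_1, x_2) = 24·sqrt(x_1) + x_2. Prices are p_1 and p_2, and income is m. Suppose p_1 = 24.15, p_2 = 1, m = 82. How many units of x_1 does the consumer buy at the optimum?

MU_x_1 = 12/√x_1, MU_x_2 = 1. Tangency: 12/√x_1 = p_1/p_2.
Thus x_1* = (12·p_2/p_1)² — independent of m — with the rest of income spent on x_2.
Plugging in: x_1* = (12·1/24.15)² = 0.2469.

x_1* = 0.2469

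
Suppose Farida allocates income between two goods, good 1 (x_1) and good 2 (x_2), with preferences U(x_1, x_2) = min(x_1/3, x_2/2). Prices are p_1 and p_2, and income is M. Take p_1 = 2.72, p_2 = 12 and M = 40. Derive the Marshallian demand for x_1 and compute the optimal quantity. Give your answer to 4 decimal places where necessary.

Leontief preferences: the optimum is at the kink where x_1/3 = x_2/2, i.e. x_2 = (2/3)·x_1.
Budget: p_1·x_1 + p_2·(2/3)·x_1 = M, so (3·p_1 + 2·p_2)·x_1 = 3·M.
Demand: x_1*(p_1,p_2,M) = 3·M/(3·p_1 + 2·p_2), x_2* = 2·M/(3·p_1 + 2·p_2).
Here 3·2.72 + 2·12 = 32.16, giving x_1* = 3.7313.

x_1* = 3.7313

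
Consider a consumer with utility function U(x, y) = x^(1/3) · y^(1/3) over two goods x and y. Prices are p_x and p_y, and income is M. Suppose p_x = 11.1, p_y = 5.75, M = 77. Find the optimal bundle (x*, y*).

x* = 3.4685, y* = 6.6957

MU_x/MU_y = (1/3·y)/(1/3·x); tangency sets this equal to p_x/p_y.
So 1/3·p_y·y = 1/3·p_x·x; combined with the budget, a share 0.5 of income goes to x.
Demand: x*(p_x,p_y,M) = 0.5·M/p_x and y* = 0.5·M/p_y.
At p_x=11.1, p_y=5.75, M=77: x* = 0.5·77/11.1 = 3.4685, y* = 6.6957.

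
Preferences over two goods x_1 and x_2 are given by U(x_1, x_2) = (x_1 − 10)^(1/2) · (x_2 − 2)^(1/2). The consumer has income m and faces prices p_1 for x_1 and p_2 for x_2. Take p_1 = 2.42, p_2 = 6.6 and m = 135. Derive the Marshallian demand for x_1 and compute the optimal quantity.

x_1* = 30.1653

This is Cobb-Douglas in (x_1−10, x_2−2): tangency gives 0.5·p_2·(x_2−2) = 0.5·p_1·(x_1−10).
After buying the subsistence bundle (10, 2), a share 0.5 of the remaining income goes to x_1: x_1* = 10 + 0.5·(m − 10p_1 − 2p_2)/p_1.
Discretionary income = 135 − 10·2.42 − 2·6.6 = 97.6; x_1* = 10 + 0.5·97.6/2.42 = 30.1653.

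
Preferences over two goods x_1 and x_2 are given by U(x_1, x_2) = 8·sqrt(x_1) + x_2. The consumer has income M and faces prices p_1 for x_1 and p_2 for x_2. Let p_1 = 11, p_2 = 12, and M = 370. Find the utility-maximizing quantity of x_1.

Solve: √x_1 = 4·p_2/p_1, so x_1*(p_1,p_2) = (4·p_2/p_1)², and x_2* = (M − p_1·x_1*)/p_2.
Plugging in: x_1* = (4·12/11)² = 19.0413.

x_1* = 19.0413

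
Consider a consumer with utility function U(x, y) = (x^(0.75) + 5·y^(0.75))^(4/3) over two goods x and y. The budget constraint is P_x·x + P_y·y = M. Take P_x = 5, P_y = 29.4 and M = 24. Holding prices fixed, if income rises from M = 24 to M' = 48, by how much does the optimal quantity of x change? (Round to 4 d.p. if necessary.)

Δx* = 1.1781

MRS = MU_x/MU_y = (1/5)·(y/x)^(0.25). Set equal to P_x/P_y.
Solve for the ratio: y/x = [5·P_x/P_y]^(4).
With the ratio pinned down, the budget gives x* = M/(P_x + P_y·(y/x)) and y* = (y/x)·x*.
Numerically y/x = 0.522842, so x* = 24/(5 + 29.4·0.522842) = 1.1781.
At M' = 48: x* = 2.3562. Change: 2.3562 − 1.1781 = 1.1781.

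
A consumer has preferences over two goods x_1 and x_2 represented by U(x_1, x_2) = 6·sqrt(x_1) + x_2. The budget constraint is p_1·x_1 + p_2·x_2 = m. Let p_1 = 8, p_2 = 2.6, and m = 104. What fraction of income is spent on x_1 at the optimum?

MU_x_1 = 3/√x_1, MU_x_2 = 1. Tangency: 3/√x_1 = p_1/p_2.
Thus x_1* = (3·p_2/p_1)² — independent of m — with the rest of income spent on x_2.
Plugging in: x_1* = (3·2.6/8)² = 0.9506, x_2* = 37.075.
Expenditure on x_1: 8·0.9506 = 7.605; share = 0.0731.

share on x_1 = 0.0731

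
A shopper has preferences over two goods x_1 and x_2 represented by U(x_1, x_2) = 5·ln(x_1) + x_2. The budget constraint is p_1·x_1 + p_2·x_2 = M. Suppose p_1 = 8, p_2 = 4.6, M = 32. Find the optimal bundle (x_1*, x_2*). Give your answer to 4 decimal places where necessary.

MU_x_1 = 5/x_1, MU_x_2 = 1. Tangency: 5/x_1 = p_1/p_2.
So x_1*(p_1,p_2) = 5·p_2/p_1, independent of income; and x_2* = (M − 5·p_2)/p_2.
At the given prices: x_1* = 5·4.6/8 = 2.875, and x_2* = 1.9565.

x_1* = 2.875, x_2* = 1.9565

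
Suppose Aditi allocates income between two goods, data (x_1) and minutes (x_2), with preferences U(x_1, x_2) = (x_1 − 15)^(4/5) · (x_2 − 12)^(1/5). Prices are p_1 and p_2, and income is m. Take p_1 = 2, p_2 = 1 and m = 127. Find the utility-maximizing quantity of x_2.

x_2* = 29

Substituting into the budget: x_1* = 15 + 0.8·(m − 15·p_1 − 12·p_2)/p_1, and x_2* = 12 + 0.2·(…)/p_2.
Discretionary income = 127 − 15·2 − 12·1 = 85; x_2* = 12 + 0.2·85/1 = 29.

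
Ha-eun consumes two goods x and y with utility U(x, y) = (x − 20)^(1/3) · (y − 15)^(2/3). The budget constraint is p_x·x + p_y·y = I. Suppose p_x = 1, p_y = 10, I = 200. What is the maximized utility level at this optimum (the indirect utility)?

V = 3.42

This is Cobb-Douglas in (x−20, y−15): tangency gives 1/3·p_y·(y−15) = 2/3·p_x·(x−20).
Substituting into the budget: x* = 20 + 1/3·(I − 20·p_x − 15·p_y)/p_x, and y* = 15 + 2/3·(…)/p_y.
Discretionary income = 200 − 20·1 − 15·10 = 30; x* = 20 + 1/3·30/1 = 30; y* = 15 + 2/3·30/10 = 17.
Utility at the optimum: U(30, 17) = 3.42.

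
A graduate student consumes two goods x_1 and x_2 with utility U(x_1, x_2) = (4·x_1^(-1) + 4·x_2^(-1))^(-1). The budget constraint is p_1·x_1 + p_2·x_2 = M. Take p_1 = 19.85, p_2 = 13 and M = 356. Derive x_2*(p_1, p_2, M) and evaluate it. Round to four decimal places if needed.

x_2* = 12.2489

MU_x_1 ∝ 4·x_1^(-2), MU_x_2 ∝ 4·x_2^(-2), so MRS = (x_2/x_1)^(2) = p_1/p_2.
Solve for the ratio: x_2/x_1 = [p_1/p_2]^(0.5).
With the ratio pinned down, the budget gives x_1* = M/(p_1 + p_2·(x_2/x_1)) and x_2* = (x_2/x_1)·x_1*.
Numerically x_2/x_1 = 1.235687, so x_1* = 356/(19.85 + 13·1.235687) = 9.9126 and x_2* = 1.235687·9.9126 = 12.2489.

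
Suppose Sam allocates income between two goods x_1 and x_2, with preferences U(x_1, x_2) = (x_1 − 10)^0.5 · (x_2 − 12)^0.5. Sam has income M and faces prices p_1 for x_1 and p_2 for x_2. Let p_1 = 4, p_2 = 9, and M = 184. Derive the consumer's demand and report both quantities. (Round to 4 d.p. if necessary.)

This is Cobb-Douglas in (x_1−10, x_2−12): tangency gives 0.5·p_2·(x_2−12) = 0.5·p_1·(x_1−10).
Substituting into the budget: x_1* = 10 + 0.5·(M − 10·p_1 − 12·p_2)/p_1, and x_2* = 12 + 0.5·(…)/p_2.
Discretionary income = 184 − 10·4 − 12·9 = 36; x_1* = 10 + 0.5·36/4 = 14.5; x_2* = 12 + 0.5·36/9 = 14.

x_1* = 14.5, x_2* = 14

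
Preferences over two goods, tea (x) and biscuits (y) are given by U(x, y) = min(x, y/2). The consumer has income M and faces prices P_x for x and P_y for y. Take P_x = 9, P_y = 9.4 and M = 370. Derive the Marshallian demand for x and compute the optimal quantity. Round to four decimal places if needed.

Leontief preferences: the optimum is at the kink where x/1 = y/2, i.e. y = 2·x.
Budget: P_x·x + P_y·2·x = M, so (P_x + 2·P_y)·x = M.
Demand: x*(P_x,P_y,M) = M/(P_x + 2·P_y), y* = 2·M/(P_x + 2·P_y).
Here 9 + 2·9.4 = 27.8, giving x* = 13.3094.

x* = 13.3094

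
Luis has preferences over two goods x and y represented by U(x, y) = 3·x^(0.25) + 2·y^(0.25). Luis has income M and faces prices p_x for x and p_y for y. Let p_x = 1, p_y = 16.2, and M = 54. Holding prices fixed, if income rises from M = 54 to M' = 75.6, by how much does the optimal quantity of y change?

Δy* = 0.2495

MRS = MU_x/MU_y = (3/2)·(y/x)^(0.75). Set equal to p_x/p_y.
Hence y/x = ((2/3)·p_x/p_y)^(1/(0.75)), i.e. raised to the 4/3 power.
Substitute y = (y/x)·x into the budget: x* = M/(p_x + p_y·(y/x)).
Numerically y/x = 0.014208, so x* = 54/(1 + 16.2·0.014208) = 43.8965 and y* = 0.014208·43.8965 = 0.6237.
At M' = 75.6: y* = 0.8731. Change: 0.8731 − 0.6237 = 0.2495.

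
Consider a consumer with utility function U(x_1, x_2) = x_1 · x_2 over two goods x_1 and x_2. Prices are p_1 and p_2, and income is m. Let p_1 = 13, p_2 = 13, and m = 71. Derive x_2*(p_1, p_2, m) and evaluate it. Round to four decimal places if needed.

MU_x_1/MU_x_2 = (x_2)/(x_1); tangency sets this equal to p_1/p_2.
Rearranging, p_2·x_2 = p_1·x_1. Substituting into the budget gives p_1·x_1·(1 + 1) = m.
Demand: x_1*(p_1,p_2,m) = 0.5·m/p_1 and x_2* = 0.5·m/p_2.
At p_1=13, p_2=13, m=71: x_2* = 0.5·71/13 = 2.7308.

x_2* = 2.7308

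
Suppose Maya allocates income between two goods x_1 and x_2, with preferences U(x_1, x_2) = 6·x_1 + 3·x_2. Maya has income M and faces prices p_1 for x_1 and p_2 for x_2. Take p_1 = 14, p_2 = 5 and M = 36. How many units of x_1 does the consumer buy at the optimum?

x_2 gives more utility per dollar, so spend all income on x_2: x_2* = M/p_2, x_1* = 0.
Numerically: x_1* = 0, x_2* = 7.2.

x_1* = 0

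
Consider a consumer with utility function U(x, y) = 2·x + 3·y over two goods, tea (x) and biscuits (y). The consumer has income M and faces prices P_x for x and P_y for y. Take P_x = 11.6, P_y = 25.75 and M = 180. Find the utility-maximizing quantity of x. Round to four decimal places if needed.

x* = 15.5172

x gives more utility per dollar, so spend all income on x: x* = M/P_x, y* = 0.
Numerically: x* = 15.5172, y* = 0.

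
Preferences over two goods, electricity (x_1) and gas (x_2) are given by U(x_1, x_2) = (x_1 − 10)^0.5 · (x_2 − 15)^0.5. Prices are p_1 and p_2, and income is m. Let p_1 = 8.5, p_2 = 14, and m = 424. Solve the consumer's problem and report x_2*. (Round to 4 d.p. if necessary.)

x_2* = 19.6071

This is Cobb-Douglas in (x_1−10, x_2−15): tangency gives 0.5·p_2·(x_2−15) = 0.5·p_1·(x_1−10).
Substituting into the budget: x_1* = 10 + 0.5·(m − 10·p_1 − 15·p_2)/p_1, and x_2* = 15 + 0.5·(…)/p_2.
Discretionary income = 424 − 10·8.5 − 15·14 = 129; x_2* = 15 + 0.5·129/14 = 19.6071.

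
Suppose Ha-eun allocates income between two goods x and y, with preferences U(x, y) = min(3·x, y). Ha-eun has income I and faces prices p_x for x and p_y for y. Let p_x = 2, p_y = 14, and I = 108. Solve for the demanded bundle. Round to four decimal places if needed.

x* = 2.4545, y* = 7.3636

Demand: x*(p_x,p_y,I) = I/(p_x + 3·p_y), y* = 3·I/(p_x + 3·p_y).
Here 2 + 3·14 = 44, giving x* = 2.4545 and y* = 7.3636.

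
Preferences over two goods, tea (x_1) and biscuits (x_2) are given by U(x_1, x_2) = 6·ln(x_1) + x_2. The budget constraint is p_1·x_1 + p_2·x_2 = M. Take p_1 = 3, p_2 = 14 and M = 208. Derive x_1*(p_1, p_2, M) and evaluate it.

x_1* = 28

MU_x_1 = 6/x_1, MU_x_2 = 1. Tangency: 6/x_1 = p_1/p_2.
So x_1*(p_1,p_2) = 6·p_2/p_1, independent of income; and x_2* = (M − 6·p_2)/p_2.
At the given prices: x_1* = 6·14/3 = 28.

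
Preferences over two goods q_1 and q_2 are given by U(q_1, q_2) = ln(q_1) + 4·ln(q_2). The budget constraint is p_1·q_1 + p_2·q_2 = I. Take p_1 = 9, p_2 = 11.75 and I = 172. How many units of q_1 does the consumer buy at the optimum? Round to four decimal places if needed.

q_1* = 3.8222

Demand: q_1*(p_1,p_2,I) = 0.2·I/p_1 and q_2* = 0.8·I/p_2.
At p_1=9, p_2=11.75, I=172: q_1* = 0.2·172/9 = 3.8222.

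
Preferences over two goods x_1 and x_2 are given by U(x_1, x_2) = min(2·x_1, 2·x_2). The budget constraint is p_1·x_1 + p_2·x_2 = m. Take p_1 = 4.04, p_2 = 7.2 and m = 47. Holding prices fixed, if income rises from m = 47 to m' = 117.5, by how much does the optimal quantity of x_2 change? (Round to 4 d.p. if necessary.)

Δx_2* = 6.2722

Leontief preferences: the optimum is at the kink where x_1/2 = x_2/2, i.e. x_2 = x_1.
Budget: p_1·x_1 + p_2·x_1 = m, so (2·p_1 + 2·p_2)·x_1 = 2·m.
Demand: x_1*(p_1,p_2,m) = 2·m/(2·p_1 + 2·p_2), x_2* = 2·m/(2·p_1 + 2·p_2).
Here 2·4.04 + 2·7.2 = 22.48, giving x_2* = 4.1815.
At m' = 117.5: x_2* = 10.4537. Change: 10.4537 − 4.1815 = 6.2722.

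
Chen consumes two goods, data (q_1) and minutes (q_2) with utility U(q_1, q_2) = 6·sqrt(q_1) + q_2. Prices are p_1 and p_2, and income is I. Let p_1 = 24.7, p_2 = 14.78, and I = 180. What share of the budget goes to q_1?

Utility is quasi-linear in q_2; the FOC for q_1 is 3/√q_1 = p_1/p_2.
Thus q_1* = (3·p_2/p_1)² — independent of I — with the rest of income spent on q_2.
Plugging in: q_1* = (3·14.78/24.7)² = 3.2225, q_2* = 6.7932.
Expenditure on q_1: 24.7·3.2225 = 79.5966; share = 0.4422.

share on q_1 = 0.4422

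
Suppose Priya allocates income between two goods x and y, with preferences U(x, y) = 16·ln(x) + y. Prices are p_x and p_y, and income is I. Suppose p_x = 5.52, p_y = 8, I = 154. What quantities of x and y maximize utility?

x* = 23.1884, y* = 3.25

MU_x = 16/x, MU_y = 1. Tangency: 16/x = p_x/p_y.
So x*(p_x,p_y) = 16·p_y/p_x, independent of income; and y* = (I − 16·p_y)/p_y.
At the given prices: x* = 16·8/5.52 = 23.1884, and y* = 3.25.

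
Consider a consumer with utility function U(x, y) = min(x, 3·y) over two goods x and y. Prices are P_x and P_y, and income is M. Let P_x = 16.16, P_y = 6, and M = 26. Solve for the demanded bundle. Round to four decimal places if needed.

x* = 1.4317, y* = 0.4772

With perfect complements, no substitution: consume in ratio x:y = 3:1.
Budget: P_x·x + P_y·(1/3)·x = M, so (3·P_x + P_y)·x = 3·M.
Demand: x*(P_x,P_y,M) = 3·M/(3·P_x + P_y), y* = M/(3·P_x + P_y).
Here 3·16.16 + 6 = 54.48, giving x* = 1.4317 and y* = 0.4772.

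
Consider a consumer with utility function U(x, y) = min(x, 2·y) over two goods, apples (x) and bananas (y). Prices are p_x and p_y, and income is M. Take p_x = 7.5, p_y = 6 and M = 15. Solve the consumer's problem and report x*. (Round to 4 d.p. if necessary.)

x* = 1.4286

Leontief preferences: the optimum is at the kink where x/2 = y/1, i.e. y = (1/2)·x.
Budget: p_x·x + p_y·(1/2)·x = M, so (2·p_x + p_y)·x = 2·M.
Demand: x*(p_x,p_y,M) = 2·M/(2·p_x + p_y), y* = M/(2·p_x + p_y).
Here 2·7.5 + 6 = 21, giving x* = 1.4286.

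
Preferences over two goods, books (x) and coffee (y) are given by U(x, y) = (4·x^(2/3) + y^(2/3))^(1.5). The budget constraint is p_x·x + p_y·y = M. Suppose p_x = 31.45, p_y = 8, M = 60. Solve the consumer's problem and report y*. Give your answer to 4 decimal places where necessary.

With the ratio pinned down, the budget gives x* = M/(p_x + p_y·(y/x)) and y* = (y/x)·x*.
Numerically y/x = 0.949319, so x* = 60/(31.45 + 8·0.949319) = 1.5367 and y* = 0.949319·1.5367 = 1.4588.

y* = 1.4588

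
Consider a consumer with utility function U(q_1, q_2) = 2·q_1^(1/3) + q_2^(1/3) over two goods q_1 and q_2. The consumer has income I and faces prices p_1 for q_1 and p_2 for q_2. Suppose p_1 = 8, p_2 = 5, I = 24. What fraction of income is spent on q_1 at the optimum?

From the CES first-order condition, 2·(q_2/q_1)^(2/3) = p_1/p_2.
Hence q_2/q_1 = ((1/2)·p_1/p_2)^(1/(2/3)), i.e. raised to the 1.5 power.
Substitute q_2 = (q_2/q_1)·q_1 into the budget: q_1* = I/(p_1 + p_2·(q_2/q_1)).
Numerically q_2/q_1 = 0.715542, so q_1* = 24/(8 + 5·0.715542) = 2.0729 and q_2* = 0.715542·2.0729 = 1.4833.
Expenditure on q_1: 8·2.0729 = 16.5836; share = 0.691.

share on q_1 = 0.691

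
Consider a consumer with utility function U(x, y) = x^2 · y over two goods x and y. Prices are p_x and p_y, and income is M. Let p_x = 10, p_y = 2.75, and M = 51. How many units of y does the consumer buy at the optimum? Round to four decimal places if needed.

y* = 6.1818

Tangency: MRS = 2·y/x = p_x/p_y.
Rearranging, p_y·y = (1/2)·p_x·x. Substituting into the budget gives p_x·x·(1 + (1/2)) = M.
Demand: x*(p_x,p_y,M) = 2/3·M/p_x and y* = 1/3·M/p_y.
At p_x=10, p_y=2.75, M=51: y* = 1/3·51/2.75 = 6.1818.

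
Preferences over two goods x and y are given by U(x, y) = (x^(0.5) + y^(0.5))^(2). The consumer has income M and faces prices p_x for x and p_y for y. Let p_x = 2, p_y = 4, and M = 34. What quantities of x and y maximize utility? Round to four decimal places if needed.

x* = 11.3333, y* = 2.8333

MU_x ∝ x^(-0.5), MU_y ∝ y^(-0.5), so MRS = (y/x)^(0.5) = p_x/p_y.
Hence y/x = (p_x/p_y)^(1/(0.5)), i.e. raised to the 2 power.
With the ratio pinned down, the budget gives x* = M/(p_x + p_y·(y/x)) and y* = (y/x)·x*.
Numerically y/x = 0.25, so x* = 34/(2 + 4·0.25) = 11.3333 and y* = 0.25·11.3333 = 2.8333.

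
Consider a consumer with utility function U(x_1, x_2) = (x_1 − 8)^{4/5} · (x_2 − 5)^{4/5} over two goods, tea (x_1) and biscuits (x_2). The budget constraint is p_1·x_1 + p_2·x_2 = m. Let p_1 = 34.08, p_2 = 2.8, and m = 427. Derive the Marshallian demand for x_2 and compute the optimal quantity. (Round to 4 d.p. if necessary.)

MRS = (x_2−5)/(x_1−8). Tangency with p_1/p_2 gives x_2−5 = (p_1/p_2)·(x_1−8).
Substituting into the budget: x_1* = 8 + 0.5·(m − 8·p_1 − 5·p_2)/p_1, and x_2* = 5 + 0.5·(…)/p_2.
Discretionary income = 427 − 8·34.08 − 5·2.8 = 140.36; x_2* = 5 + 0.5·140.36/2.8 = 30.0643.

x_2* = 30.0643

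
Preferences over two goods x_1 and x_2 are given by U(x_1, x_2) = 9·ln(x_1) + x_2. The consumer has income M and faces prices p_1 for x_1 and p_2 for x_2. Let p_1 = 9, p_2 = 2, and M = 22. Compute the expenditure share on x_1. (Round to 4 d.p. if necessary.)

share on x_1 = 0.8182

At the given prices: x_1* = 9·2/9 = 2, and x_2* = 2.
Expenditure on x_1: 9·2 = 18; share = 0.8182.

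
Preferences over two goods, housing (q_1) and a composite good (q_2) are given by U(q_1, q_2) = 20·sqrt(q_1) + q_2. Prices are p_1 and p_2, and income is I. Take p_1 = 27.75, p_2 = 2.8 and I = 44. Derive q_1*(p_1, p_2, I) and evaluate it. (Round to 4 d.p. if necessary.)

MU_q_1 = 10/√q_1, MU_q_2 = 1. Tangency: 10/√q_1 = p_1/p_2.
Thus q_1* = (10·p_2/p_1)² — independent of I — with the rest of income spent on q_2.
Plugging in: q_1* = (10·2.8/27.75)² = 1.0181.

q_1* = 1.0181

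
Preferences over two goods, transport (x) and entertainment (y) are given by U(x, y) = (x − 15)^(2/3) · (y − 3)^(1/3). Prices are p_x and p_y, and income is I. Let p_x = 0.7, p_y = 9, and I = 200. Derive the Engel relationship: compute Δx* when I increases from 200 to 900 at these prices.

Let x' = x−15, y' = y−3. MRS = 2·y'/x' = p_x/p_y.
Substituting into the budget: x* = 15 + 2/3·(I − 15·p_x − 3·p_y)/p_x, and y* = 3 + 1/3·(…)/p_y.
Discretionary income = 200 − 15·0.7 − 3·9 = 162.5; x* = 15 + 2/3·162.5/0.7 = 169.7619.
At I' = 900: x* = 836.4286. Change: 836.4286 − 169.7619 = 666.6667.

Δx* = 666.6667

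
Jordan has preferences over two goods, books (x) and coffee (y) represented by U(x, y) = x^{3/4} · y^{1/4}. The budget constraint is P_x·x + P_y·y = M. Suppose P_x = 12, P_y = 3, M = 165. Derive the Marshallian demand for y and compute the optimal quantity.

MU_x/MU_y = (0.75·y)/(0.25·x); tangency sets this equal to P_x/P_y.
Rearranging, P_y·y = (1/3)·P_x·x. Substituting into the budget gives P_x·x·(1 + (1/3)) = M.
Demand: x*(P_x,P_y,M) = 0.75·M/P_x and y* = 0.25·M/P_y.
At P_x=12, P_y=3, M=165: y* = 0.25·165/3 = 13.75.

y* = 13.75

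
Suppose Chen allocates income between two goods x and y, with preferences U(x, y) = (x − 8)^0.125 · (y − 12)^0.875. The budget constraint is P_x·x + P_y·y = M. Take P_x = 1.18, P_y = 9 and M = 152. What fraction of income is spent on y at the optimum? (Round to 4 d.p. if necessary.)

This is Cobb-Douglas in (x−8, y−12): tangency gives 0.125·P_y·(y−12) = 0.875·P_x·(x−8).
After buying the subsistence bundle (8, 12), a share 0.125 of the remaining income goes to x: x* = 8 + 0.125·(M − 8P_x − 12P_y)/P_x.
Discretionary income = 152 − 8·1.18 − 12·9 = 34.56; x* = 8 + 0.125·34.56/1.18 = 11.661; y* = 12 + 0.875·34.56/9 = 15.36.
Expenditure on y: 9·15.36 = 138.24; share = 0.9095.

share on y = 0.9095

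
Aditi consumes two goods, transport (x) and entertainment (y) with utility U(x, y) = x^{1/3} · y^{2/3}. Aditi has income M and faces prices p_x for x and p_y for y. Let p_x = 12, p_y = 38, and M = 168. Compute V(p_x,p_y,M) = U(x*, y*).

V = 3.4353

Demand: x*(p_x,p_y,M) = 1/3·M/p_x and y* = 2/3·M/p_y.
At p_x=12, p_y=38, M=168: x* = 1/3·168/12 = 4.6667, y* = 2.9474.
Utility at the optimum: U(4.6667, 2.9474) = 3.4353.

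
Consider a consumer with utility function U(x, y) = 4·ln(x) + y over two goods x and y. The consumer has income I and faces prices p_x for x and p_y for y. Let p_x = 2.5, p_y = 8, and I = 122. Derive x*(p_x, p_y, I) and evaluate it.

MU_x = 4/x, MU_y = 1. Tangency: 4/x = p_x/p_y.
So x*(p_x,p_y) = 4·p_y/p_x, independent of income; and y* = (I − 4·p_y)/p_y.
At the given prices: x* = 4·8/2.5 = 12.8.

x* = 12.8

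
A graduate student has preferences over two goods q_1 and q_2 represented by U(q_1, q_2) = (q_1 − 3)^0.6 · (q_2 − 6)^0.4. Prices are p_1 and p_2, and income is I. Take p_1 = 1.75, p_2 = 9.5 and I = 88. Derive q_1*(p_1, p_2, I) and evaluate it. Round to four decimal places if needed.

MRS = (3/2)·(q_2−6)/(q_1−3). Tangency with p_1/p_2 gives q_2−6 = (2/3)·(p_1/p_2)·(q_1−3).
Substituting into the budget: q_1* = 3 + 0.6·(I − 3·p_1 − 6·p_2)/p_1, and q_2* = 6 + 0.4·(…)/p_2.
Discretionary income = 88 − 3·1.75 − 6·9.5 = 25.75; q_1* = 3 + 0.6·25.75/1.75 = 11.8286.

q_1* = 11.8286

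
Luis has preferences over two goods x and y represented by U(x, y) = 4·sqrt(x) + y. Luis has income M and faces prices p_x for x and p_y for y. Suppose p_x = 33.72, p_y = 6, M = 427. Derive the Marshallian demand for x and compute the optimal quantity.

x* = 0.1266

MU_x = 2/√x, MU_y = 1. Tangency: 2/√x = p_x/p_y.
Solve: √x = 2·p_y/p_x, so x*(p_x,p_y) = (2·p_y/p_x)², and y* = (M − p_x·x*)/p_y.
Plugging in: x* = (2·6/33.72)² = 0.1266.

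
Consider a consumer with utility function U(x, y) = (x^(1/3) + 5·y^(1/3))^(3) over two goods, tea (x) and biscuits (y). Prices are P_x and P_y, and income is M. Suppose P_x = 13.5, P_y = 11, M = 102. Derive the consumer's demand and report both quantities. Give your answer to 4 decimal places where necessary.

MRS = MU_x/MU_y = (1/5)·(y/x)^(2/3). Set equal to P_x/P_y.
Hence y/x = (5·P_x/P_y)^(1/(2/3)), i.e. raised to the 1.5 power.
With the ratio pinned down, the budget gives x* = M/(P_x + P_y·(y/x)) and y* = (y/x)·x*.
Numerically y/x = 15.200807, so x* = 102/(13.5 + 11·15.200807) = 0.5644 and y* = 15.200807·0.5644 = 8.58.

x* = 0.5644, y* = 8.58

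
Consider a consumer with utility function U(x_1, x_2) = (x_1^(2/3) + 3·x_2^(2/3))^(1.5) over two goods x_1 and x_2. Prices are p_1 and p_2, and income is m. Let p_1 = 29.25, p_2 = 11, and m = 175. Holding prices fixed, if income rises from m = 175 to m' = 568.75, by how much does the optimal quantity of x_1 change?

Δx_1* = 0.0701

From the CES first-order condition, (1/3)·(x_2/x_1)^(1/3) = p_1/p_2.
Hence x_2/x_1 = (3·p_1/p_2)^(1/(1/3)), i.e. raised to the 3 power.
Substitute x_2 = (x_2/x_1)·x_1 into the budget: x_1* = m/(p_1 + p_2·(x_2/x_1)).
Numerically x_2/x_1 = 507.648749, so x_1* = 175/(29.25 + 11·507.648749) = 0.0312.
At m' = 568.75: x_1* = 0.1013. Change: 0.1013 − 0.0312 = 0.0701.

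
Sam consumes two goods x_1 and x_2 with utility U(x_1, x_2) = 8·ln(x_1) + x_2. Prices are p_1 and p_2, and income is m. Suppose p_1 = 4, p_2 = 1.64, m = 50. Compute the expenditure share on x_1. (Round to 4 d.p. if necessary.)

share on x_1 = 0.2624

At the given prices: x_1* = 8·1.64/4 = 3.28, and x_2* = 22.4878.
Expenditure on x_1: 4·3.28 = 13.12; share = 0.2624.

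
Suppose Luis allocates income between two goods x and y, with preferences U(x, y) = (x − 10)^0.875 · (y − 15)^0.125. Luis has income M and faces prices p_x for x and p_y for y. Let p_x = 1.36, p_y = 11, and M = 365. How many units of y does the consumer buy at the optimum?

y* = 17.1182

Discretionary income = 365 − 10·1.36 − 15·11 = 186.4; y* = 15 + 0.125·186.4/11 = 17.1182.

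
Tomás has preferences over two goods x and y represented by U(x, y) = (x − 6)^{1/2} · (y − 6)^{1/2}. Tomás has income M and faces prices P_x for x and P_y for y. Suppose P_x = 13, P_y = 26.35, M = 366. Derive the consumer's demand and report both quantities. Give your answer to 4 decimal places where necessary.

MRS = (y−6)/(x−6). Tangency with P_x/P_y gives y−6 = (P_x/P_y)·(x−6).
Substituting into the budget: x* = 6 + 0.5·(M − 6·P_x − 6·P_y)/P_x, and y* = 6 + 0.5·(…)/P_y.
Discretionary income = 366 − 6·13 − 6·26.35 = 129.9; x* = 6 + 0.5·129.9/13 = 10.9962; y* = 6 + 0.5·129.9/26.35 = 8.4649.

x* = 10.9962, y* = 8.4649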